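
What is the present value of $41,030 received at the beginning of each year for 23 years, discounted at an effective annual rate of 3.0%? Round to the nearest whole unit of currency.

PV = PMT · [1 − (1+i)^(−n)] / i × (1+i) = 41030 · 16.936917 = 694,921.6896
(annuity-due: payments at period start, so ×(1+i).)

$694,922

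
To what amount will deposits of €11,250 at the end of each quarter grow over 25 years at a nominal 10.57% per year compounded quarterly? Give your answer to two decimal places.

With 4 periods per year: i = 0.026425, n = 100.
Accumulation factor s(100|0.026425) = 475.854176; FV = 11250 × 475.854176 = 5,353,359.4853

€5,353,359.49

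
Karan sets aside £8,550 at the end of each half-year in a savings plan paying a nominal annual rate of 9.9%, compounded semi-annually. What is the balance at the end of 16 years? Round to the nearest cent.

Periodic rate i = 0.099/2 = 0.0495; n = 16 × 2 = 32 periods.
FV = 8550 × [(1+0.0495)^32 − 1] / 0.0495 = 8550 × 74.603358 = 637,858.7097

£637,858.71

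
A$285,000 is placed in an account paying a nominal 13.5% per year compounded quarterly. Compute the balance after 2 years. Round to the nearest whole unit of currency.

Periodic rate i = 0.135/4 = 0.03375; n = 2 × 4 = 8 periods.
FV = 285,000 × (1 + 0.03375)^8 = 371,679.8699

A$371,680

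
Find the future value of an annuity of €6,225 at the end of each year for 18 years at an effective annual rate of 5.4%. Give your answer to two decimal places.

FV = 6225 × [(1+0.054)^18 − 1] / 0.054 = 6225 × 29.205525 = 181,804.3951

€181,804.40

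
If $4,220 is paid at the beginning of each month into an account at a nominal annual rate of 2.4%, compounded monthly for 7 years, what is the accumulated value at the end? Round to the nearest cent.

With 12 periods per year: i = 0.002, n = 84.
Accumulation factor s(84|0.002) × (1+i) = 91.551817; FV = 4220 × 91.551817 = 386,348.6695
Payments are at the start of each period, so multiply by (1+i).

$386,348.67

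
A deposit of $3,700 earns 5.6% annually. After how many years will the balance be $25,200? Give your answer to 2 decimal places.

(1+i)^n = 25200/3700 = 6.81081, so n = ln 6.81081 / ln 1.056 = 35.2097 years

35.21 years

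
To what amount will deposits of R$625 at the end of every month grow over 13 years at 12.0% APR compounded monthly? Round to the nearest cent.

R$232,630.66

With 12 periods per year: i = 0.01, n = 156.
FV = 625 × [(1+0.01)^156 − 1] / 0.01 = 625 × 372.209054 = 232,630.6589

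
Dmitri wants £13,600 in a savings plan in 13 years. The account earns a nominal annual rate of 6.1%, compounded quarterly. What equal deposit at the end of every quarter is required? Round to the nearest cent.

£173.29

i = 0.061/4 = 0.01525 per quarter; n = 13·4 = 52.
FV-annuity factor = 78.480475; PMT = 13600 / 78.480475 = 173.2915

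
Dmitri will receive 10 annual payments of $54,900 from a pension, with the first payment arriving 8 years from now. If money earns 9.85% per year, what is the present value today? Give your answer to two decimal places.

PV at t=7 (ordinary 10-year annuity): 54900 × a(10|0.0985) = 54900 × 6.184362 = 339,521.4730
Discount back 7 years: 339,521.4730 × (1+0.0985)^(−7) = 339,521.4730 × 0.518083 = 175,900.3961

$175,900.40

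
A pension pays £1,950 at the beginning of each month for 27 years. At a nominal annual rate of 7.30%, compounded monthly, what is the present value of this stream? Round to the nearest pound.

£277,299

With 12 periods per year: i = 0.00608333, n = 324.
PV = 1950 × [1 − (1+0.00608333)^(−324)] / 0.00608333 × (1+i) = 1950 × 142.204756 = 277,299.2741
(annuity-due: payments at period start, so ×(1+i).)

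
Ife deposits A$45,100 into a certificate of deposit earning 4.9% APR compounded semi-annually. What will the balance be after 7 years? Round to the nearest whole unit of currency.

A$63,291

i = 0.049/2 = 0.0245 per half-year; n = 7·2 = 14.
FV = 45,100 × (1 + 0.0245)^14 = 63,291.3006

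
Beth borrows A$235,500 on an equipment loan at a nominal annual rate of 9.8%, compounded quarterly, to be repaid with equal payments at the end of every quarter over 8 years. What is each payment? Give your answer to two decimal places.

A$10,702.78

Periodic rate i = 0.098/4 = 0.0245; n = 8 × 4 = 32 periods.
Annuity-PV factor = 22.003627; PMT = 235500 / 22.003627 = 10,702.7807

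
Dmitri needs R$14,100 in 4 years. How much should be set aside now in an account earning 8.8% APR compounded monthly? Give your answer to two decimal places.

Periodic rate i = 0.088/12 = 0.00733333; n = 4 × 12 = 48 periods.
PV = FV·(1+i)^(−n) = 14,100 × 0.704184 = 9,928.9942

R$9,928.99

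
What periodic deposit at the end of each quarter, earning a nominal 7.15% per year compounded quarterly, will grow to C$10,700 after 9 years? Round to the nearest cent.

With 4 periods per year: i = 0.017875, n = 36.
PMT = 10700 / ( [(1+0.017875)^36 − 1] / 0.017875 ) = 10700 / 49.921351 = 214.3371

C$214.34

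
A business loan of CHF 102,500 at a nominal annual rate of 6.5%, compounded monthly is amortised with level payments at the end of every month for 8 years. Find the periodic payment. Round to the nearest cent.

CHF 1,372.09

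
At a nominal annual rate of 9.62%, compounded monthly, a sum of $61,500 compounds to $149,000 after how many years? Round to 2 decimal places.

9.24 years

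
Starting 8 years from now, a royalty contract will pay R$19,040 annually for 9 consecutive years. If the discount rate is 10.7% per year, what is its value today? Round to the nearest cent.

R$52,359.20

PV at t=7 (ordinary 9-year annuity): 19040 × a(9|0.107) = 19040 × 5.602210 = 106,666.0773
PV₀ = 106,666.0773 / (1+0.107)^7 = 106,666.0773 / 2.037198 = 52,359.1971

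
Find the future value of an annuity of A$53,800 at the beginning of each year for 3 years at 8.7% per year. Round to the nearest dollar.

FV = 53800 × [(1+0.087)^3 − 1] / 0.087 × (1+i) = 53800 × 3.552935 = 191,147.8763
Payments are at the start of each period, so multiply by (1+i).

A$191,148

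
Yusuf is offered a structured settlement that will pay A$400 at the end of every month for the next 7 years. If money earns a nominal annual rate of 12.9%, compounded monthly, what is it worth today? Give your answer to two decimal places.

A$22,053.58

i = 0.129/12 = 0.01075 per month; n = 7·12 = 84.
PV = PMT · [1 − (1+i)^(−n)] / i = 400 · 55.133960 = 22,053.5839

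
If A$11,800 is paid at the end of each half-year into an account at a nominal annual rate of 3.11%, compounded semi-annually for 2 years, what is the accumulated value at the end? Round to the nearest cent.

A$48,312.40

With 2 periods per year: i = 0.01555, n = 4.
Accumulation factor s(4|0.01555) = 4.094271; FV = 11800 × 4.094271 = 48,312.3974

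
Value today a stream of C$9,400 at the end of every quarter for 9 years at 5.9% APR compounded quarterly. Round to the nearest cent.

Periodic rate i = 0.059/4 = 0.01475; n = 9 × 4 = 36 periods.
Annuity factor a(36|0.01475) = 27.776174; PV = 9400 × 27.776174 = 261,096.0334

C$261,096.03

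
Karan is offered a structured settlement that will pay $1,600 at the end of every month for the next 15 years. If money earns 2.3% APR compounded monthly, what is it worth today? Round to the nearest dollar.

With 12 periods per year: i = 0.00191667, n = 180.
PV = 1600 × [1 − (1+0.00191667)^(−180)] / 0.00191667 = 1600 × 152.110827 = 243,377.3229

$243,377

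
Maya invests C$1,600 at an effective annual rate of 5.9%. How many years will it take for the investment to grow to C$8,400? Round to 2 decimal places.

28.93 years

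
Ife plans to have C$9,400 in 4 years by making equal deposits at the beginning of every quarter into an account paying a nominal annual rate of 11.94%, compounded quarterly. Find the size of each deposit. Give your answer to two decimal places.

i = 0.1194/4 = 0.02985 per quarter; n = 4·4 = 16.
FV-annuity factor × (1+i) = 20.734017; PMT = 9400 / 20.734017 = 453.3613

C$453.36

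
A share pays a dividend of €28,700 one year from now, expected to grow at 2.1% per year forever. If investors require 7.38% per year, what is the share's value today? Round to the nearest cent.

€543,560.61

PV = PMT / (i − g) = 28700 / (0.0738 − 0.021) = 28700 / 0.052800 = 543,560.6061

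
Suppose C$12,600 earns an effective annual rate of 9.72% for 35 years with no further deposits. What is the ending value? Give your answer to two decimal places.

12,600 × (1+0.0972)^35 = 12,600 × 25.704133 = 323,872.0780

C$323,872.08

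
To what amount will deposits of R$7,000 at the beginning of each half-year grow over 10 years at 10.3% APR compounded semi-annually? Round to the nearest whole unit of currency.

R$247,276

i = 0.103/2 = 0.0515 per half-year; n = 10·2 = 20.
FV = PMT · [(1+i)^n − 1] / i × (1+i) = 7000 · 35.325171 = 247,276.1995
(annuity-due: payments at period start, so ×(1+i).)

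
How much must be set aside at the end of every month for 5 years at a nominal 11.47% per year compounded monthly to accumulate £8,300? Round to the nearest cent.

£103.08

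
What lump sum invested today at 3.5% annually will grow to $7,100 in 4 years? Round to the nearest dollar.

$6,187

Discount factor = (1+0.035)^(−4) = 0.871442; PV = 7,100 × 0.871442 = 6,187.2398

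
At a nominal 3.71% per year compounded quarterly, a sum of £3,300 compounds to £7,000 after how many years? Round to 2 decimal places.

20.36 years

Periodic rate i = 0.0371/4 = 0.009275.
(1+i)^n = 7000/3300 = 2.12121, so n = ln 2.12121 / ln 1.00927 = 81.4523 quarters
= 81.4523/4 years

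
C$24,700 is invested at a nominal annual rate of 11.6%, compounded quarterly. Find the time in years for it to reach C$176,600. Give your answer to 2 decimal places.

17.20 years

Periodic rate i = 0.116/4 = 0.029.
(1+i)^n = 176600/24700 = 7.14980, so n = ln 7.14980 / ln 1.029 = 68.8093 quarters
= 68.8093/4 years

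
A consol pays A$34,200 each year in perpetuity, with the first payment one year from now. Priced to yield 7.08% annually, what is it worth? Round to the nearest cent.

A$483,050.85

PV = C/r = 34200/0.0708 = 483,050.8475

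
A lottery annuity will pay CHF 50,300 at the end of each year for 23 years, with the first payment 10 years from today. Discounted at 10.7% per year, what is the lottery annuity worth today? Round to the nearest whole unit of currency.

PV at t=9 (ordinary 23-year annuity): 50300 × a(23|0.107) = 50300 × 8.443764 = 424,721.3531
Discount back 9 years: 424,721.3531 × (1+0.107)^(−9) = 424,721.3531 × 0.400564 = 170,127.8870

CHF 170,128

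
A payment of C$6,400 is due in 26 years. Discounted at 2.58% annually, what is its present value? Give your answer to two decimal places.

Discount factor = (1+0.0258)^(−26) = 0.515668; PV = 6,400 × 0.515668 = 3,300.2733

C$3,300.27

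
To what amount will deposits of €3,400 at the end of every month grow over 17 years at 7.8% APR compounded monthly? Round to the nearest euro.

With 12 periods per year: i = 0.0065, n = 204.
FV = PMT · [(1+i)^n − 1] / i = 3400 · 423.049949 = 1,438,369.8268

€1,438,370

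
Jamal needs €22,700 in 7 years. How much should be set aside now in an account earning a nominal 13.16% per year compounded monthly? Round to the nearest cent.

€9,080.96

With 12 periods per year: i = 0.0109667, n = 84.
Discount factor = (1+0.0109667)^(−84) = 0.400042; PV = 22,700 × 0.400042 = 9,080.9566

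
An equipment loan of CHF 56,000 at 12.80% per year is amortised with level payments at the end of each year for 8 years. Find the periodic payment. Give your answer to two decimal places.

PMT = 56000 / ( [1 − (1+0.128)^(−8)] / 0.128 ) = 56000 / 4.831807 = 11,589.8667

CHF 11,589.87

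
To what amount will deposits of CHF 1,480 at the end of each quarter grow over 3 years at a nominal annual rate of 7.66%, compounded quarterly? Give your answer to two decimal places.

CHF 19,755.28

With 4 periods per year: i = 0.01915, n = 12.
FV = PMT · [(1+i)^n − 1] / i = 1480 · 13.348164 = 19,755.2829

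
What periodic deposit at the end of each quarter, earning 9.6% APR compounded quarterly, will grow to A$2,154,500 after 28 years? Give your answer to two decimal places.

A$3,904.61

With 4 periods per year: i = 0.024, n = 112.
FV-annuity factor = 551.783016; PMT = 2.1545e+06 / 551.783016 = 3,904.6146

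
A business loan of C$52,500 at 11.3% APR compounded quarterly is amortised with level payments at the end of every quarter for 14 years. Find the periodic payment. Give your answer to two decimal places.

C$1,877.66

i = 0.113/4 = 0.02825 per quarter; n = 14·4 = 56.
PMT = 52500 / ( [1 − (1+0.02825)^(−56)] / 0.02825 ) = 52500 / 27.960279 = 1,877.6637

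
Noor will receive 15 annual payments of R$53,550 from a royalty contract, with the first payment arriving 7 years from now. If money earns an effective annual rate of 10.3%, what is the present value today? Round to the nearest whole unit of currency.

R$222,366

PV at t=6 (ordinary 15-year annuity): 53550 × a(15|0.103) = 53550 × 7.477581 = 400,424.4670
PV₀ = 400,424.4670 / (1+0.103)^6 = 400,424.4670 / 1.800749 = 222,365.5636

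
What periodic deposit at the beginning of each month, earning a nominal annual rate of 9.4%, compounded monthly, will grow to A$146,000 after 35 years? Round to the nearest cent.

A$44.50

Periodic rate i = 0.094/12 = 0.00783333; n = 35 × 12 = 420 periods.
PMT = 146000 / ( [(1+0.00783333)^420 − 1] / 0.00783333 × (1+i) ) = 146000 / 3280.943029 = 44.4994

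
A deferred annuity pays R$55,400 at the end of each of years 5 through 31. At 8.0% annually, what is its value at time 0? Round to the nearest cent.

R$445,287.06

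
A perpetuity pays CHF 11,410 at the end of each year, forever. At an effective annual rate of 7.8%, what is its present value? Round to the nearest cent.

CHF 146,282.05

PV = PMT / i = 11410 / 0.078 = 146,282.0513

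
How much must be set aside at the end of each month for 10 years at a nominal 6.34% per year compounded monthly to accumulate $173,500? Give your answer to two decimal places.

$1,039.30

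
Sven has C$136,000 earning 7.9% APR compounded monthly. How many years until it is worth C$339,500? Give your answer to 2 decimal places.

Periodic rate i = 0.079/12 = 0.00658333.
n = ln(339500/136000) / ln(1+0.00658333) = ln(2.49632) / 0.006562 = 139.4168 months
= 139.4168/12 years

11.62 years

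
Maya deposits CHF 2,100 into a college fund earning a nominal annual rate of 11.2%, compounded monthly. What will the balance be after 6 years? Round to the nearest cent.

CHF 4,099.32

i = 0.112/12 = 0.00933333 per month; n = 6·12 = 72.
FV = 2,100 × (1 + 0.00933333)^72 = 4,099.3184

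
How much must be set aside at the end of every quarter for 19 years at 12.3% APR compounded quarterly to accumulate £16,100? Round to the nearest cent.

£55.06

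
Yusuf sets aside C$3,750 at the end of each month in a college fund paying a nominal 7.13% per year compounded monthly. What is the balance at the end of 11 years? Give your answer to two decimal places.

C$748,397.36

i = 0.0713/12 = 0.00594167 per month; n = 11·12 = 132.
Accumulation factor s(132|0.00594167) = 199.572628; FV = 3750 × 199.572628 = 748,397.3555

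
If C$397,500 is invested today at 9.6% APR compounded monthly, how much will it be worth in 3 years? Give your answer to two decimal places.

i = 0.096/12 = 0.008 per month; n = 3·12 = 36.
FV = PV·(1+i)^n = 397,500 × 1.332230 = 529,561.3601

C$529,561.36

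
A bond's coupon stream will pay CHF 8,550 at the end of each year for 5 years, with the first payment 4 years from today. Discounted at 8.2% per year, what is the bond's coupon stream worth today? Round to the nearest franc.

CHF 26,808

Value one period before first payment (t=3): 8550 × [1 − (1+0.082)^(−5)] / 0.082 = 8550 × 3.971752 = 33,958.4772
PV₀ = 33,958.4772 / (1+0.082)^3 = 33,958.4772 / 1.266723 = 26,808.1240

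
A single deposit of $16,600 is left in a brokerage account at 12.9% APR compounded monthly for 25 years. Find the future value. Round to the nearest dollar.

Periodic rate i = 0.129/12 = 0.01075; n = 25 × 12 = 300 periods.
FV = 16,600 × (1 + 0.01075)^300 = 410,424.3223

$410,424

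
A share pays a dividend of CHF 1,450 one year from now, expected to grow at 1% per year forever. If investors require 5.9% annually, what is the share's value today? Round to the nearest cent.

CHF 29,591.84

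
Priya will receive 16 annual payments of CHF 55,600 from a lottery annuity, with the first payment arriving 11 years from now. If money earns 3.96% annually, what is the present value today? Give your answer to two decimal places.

CHF 440,662.40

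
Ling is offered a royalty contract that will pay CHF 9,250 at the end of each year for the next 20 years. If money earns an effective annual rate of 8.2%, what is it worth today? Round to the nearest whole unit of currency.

CHF 89,482

Annuity factor a(20|0.082) = 9.673727; PV = 9250 × 9.673727 = 89,481.9719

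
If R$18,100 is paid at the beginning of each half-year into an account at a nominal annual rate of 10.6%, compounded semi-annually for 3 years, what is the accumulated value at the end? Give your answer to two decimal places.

R$130,622.17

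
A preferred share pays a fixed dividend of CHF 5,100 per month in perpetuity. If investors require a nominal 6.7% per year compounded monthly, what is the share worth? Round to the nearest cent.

CHF 913,432.84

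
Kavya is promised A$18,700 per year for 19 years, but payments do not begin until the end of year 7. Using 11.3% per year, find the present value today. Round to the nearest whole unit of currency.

A$75,668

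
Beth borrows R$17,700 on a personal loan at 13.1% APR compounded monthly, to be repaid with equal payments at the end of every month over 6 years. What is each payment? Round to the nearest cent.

R$356.25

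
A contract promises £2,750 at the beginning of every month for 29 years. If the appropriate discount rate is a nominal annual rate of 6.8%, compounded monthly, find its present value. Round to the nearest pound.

£419,740

Periodic rate i = 0.068/12 = 0.00566667; n = 29 × 12 = 348 periods.
PV = PMT · [1 − (1+i)^(−n)] / i × (1+i) = 2750 · 152.632676 = 419,739.8587
(Beginning-of-period payments → annuity-due factor ×(1+i).)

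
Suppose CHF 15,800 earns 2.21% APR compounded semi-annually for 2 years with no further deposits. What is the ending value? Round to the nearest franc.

CHF 16,510

Periodic rate i = 0.0221/2 = 0.01105; n = 2 × 2 = 4 periods.
15,800 × (1+0.01105)^4 = 15,800 × 1.044938 = 16,510.0208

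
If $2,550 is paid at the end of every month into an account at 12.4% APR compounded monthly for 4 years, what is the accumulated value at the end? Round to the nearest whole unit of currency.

$157,433

i = 0.124/12 = 0.0103333 per month; n = 4·12 = 48.
Accumulation factor s(48|0.0103333) = 61.738585; FV = 2550 × 61.738585 = 157,433.3929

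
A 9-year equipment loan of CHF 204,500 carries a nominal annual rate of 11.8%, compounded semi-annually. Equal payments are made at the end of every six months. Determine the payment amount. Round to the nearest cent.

CHF 18,745.34

i = 0.118/2 = 0.059 per half-year; n = 9·2 = 18.
Annuity-PV factor = 10.909378; PMT = 204500 / 10.909378 = 18,745.3395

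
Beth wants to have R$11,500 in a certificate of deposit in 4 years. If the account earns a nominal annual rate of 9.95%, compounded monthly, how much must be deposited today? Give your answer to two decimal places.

With 12 periods per year: i = 0.00829167, n = 48.
PV = FV·(1+i)^(−n) = 11,500 × 0.672765 = 7,736.7988

R$7,736.80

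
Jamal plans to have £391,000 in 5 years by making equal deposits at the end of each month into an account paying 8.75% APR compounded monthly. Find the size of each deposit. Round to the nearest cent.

i = 0.0875/12 = 0.00729167 per month; n = 5·12 = 60.
PMT = 391000 / ( [(1+0.00729167)^60 − 1] / 0.00729167 ) = 391000 / 74.931254 = 5,218.1163

£5,218.12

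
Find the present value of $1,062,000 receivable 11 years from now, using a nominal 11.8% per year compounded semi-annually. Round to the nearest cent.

$300,893.91

i = 0.118/2 = 0.059 per half-year; n = 11·2 = 22.
PV = 1,062,000 / (1 + 0.059)^22 = 1,062,000 / 3.529483 = 300,893.9076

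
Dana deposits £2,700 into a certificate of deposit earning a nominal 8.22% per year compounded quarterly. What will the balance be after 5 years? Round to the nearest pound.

With 4 periods per year: i = 0.02055, n = 20.
FV = 2,700 × (1 + 0.02055)^20 = 4,055.5476

£4,056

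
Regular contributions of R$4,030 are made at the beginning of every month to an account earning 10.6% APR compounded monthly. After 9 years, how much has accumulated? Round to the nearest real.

R$729,608

i = 0.106/12 = 0.00883333 per month; n = 9·12 = 108.
FV = PMT · [(1+i)^n − 1] / i × (1+i) = 4030 · 181.044247 = 729,608.3155
(annuity-due: payments at period start, so ×(1+i).)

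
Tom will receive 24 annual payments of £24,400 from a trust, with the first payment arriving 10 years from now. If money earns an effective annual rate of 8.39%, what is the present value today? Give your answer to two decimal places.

Value one period before first payment (t=9): 24400 × [1 − (1+0.0839)^(−24)] / 0.0839 = 24400 × 10.195112 = 248,760.7219
PV₀ = 248,760.7219 / (1+0.0839)^9 = 248,760.7219 / 2.064919 = 120,469.9865

£120,469.99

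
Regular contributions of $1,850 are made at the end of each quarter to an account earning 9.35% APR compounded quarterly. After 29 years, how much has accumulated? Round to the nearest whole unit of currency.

Periodic rate i = 0.0935/4 = 0.023375; n = 29 × 4 = 116 periods.
Accumulation factor s(116|0.023375) = 581.364365; FV = 1850 × 581.364365 = 1,075,524.0746

$1,075,524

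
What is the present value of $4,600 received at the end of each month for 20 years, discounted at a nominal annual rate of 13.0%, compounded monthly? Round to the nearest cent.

$392,633.61

Periodic rate i = 0.13/12 = 0.0108333; n = 20 × 12 = 240 periods.
PV = PMT · [1 − (1+i)^(−n)] / i = 4600 · 85.355132 = 392,633.6092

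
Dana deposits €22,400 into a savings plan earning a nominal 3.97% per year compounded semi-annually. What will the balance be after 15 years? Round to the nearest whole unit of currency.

€40,396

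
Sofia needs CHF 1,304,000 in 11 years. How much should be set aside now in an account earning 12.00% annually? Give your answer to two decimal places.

CHF 374,868.84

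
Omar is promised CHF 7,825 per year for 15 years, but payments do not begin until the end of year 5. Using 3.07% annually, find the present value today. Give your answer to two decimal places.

PV at t=4 (ordinary 15-year annuity): 7825 × a(15|0.0307) = 7825 × 11.877716 = 92,943.1241
Discount back 4 years: 92,943.1241 × (1+0.0307)^(−4) = 92,943.1241 × 0.886076 = 82,354.6569

CHF 82,354.66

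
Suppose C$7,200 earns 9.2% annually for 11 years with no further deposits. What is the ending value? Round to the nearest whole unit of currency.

C$18,958

FV = PV·(1+i)^n = 7,200 × 2.632989 = 18,957.5198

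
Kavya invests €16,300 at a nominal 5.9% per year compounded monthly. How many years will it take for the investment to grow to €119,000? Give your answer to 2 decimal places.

Periodic rate i = 0.059/12 = 0.00491667.
n = ln(119000/16300) / ln(1+0.00491667) = ln(7.30061) / 0.004905 = 405.3237 months
= 405.3237/12 years

33.78 years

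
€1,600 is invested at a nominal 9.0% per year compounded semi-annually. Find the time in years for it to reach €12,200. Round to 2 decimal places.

Periodic rate i = 0.09/2 = 0.045.
(1+i)^n = 12200/1600 = 7.62500, so n = ln 7.62500 / ln 1.045 = 46.1512 half-years
= 46.1512/2 years

23.08 years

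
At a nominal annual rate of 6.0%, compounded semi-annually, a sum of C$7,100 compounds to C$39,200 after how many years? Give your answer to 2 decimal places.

Periodic rate i = 0.06/2 = 0.03.
n = ln(39200/7100) / ln(1+0.03) = ln(5.52113) / 0.029559 = 57.8028 half-years
= 57.8028/2 years

28.90 years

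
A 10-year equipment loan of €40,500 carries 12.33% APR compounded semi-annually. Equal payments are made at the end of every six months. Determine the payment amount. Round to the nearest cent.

€3,578.42

Periodic rate i = 0.1233/2 = 0.06165; n = 10 × 2 = 20 periods.
PMT = 40500 / ( [1 − (1+0.06165)^(−20)] / 0.06165 ) = 40500 / 11.317851 = 3,578.4177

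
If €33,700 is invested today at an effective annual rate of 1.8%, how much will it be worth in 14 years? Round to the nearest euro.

FV = 33,700 × (1 + 0.018)^14 = 43,261.2230

€43,261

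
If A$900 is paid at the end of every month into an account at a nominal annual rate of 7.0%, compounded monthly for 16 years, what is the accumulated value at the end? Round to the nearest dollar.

A$317,041

i = 0.07/12 = 0.00583333 per month; n = 16·12 = 192.
FV = PMT · [(1+i)^n − 1] / i = 900 · 352.268112 = 317,041.3009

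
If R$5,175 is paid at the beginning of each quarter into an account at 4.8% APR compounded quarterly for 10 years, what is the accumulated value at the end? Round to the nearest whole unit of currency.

Periodic rate i = 0.048/4 = 0.012; n = 10 × 4 = 40 periods.
FV = 5175 × [(1+0.012)^40 − 1] / 0.012 × (1+i) = 5175 × 51.566764 = 266,858.0018
(annuity-due: payments at period start, so ×(1+i).)

R$266,858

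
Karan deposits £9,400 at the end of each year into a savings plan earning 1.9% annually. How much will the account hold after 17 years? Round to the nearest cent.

FV = 9400 × [(1+0.019)^17 − 1] / 0.019 = 9400 × 19.846642 = 186,558.4388

£186,558.44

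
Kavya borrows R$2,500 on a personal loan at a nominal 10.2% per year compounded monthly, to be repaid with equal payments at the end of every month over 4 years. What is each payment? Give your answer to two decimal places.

R$63.65

i = 0.102/12 = 0.0085 per month; n = 4·12 = 48.
Annuity-PV factor = 39.279241; PMT = 2500 / 39.279241 = 63.6469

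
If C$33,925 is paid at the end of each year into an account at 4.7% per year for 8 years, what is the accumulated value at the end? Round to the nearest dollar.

Accumulation factor s(8|0.047) = 9.447251; FV = 33925 × 9.447251 = 320,498.0031

C$320,498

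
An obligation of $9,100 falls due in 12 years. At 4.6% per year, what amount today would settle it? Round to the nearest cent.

PV = 9,100 / (1 + 0.046)^12 = 9,100 / 1.715458 = 5,304.7043

$5,304.70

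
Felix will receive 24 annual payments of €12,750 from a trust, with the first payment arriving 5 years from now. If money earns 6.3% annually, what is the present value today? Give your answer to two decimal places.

Value one period before first payment (t=4): 12750 × [1 − (1+0.063)^(−24)] / 0.063 = 12750 × 12.209812 = 155,675.1017
PV₀ = 155,675.1017 / (1+0.063)^4 = 155,675.1017 / 1.276830 = 121,923.1291

€121,923.13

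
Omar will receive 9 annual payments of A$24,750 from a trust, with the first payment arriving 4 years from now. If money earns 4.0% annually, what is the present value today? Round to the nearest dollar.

A$163,597

Value one period before first payment (t=3): 24750 × [1 − (1+0.04)^(−9)] / 0.04 = 24750 × 7.435332 = 184,024.4574
PV₀ = 184,024.4574 / (1+0.04)^3 = 184,024.4574 / 1.124864 = 163,597.0725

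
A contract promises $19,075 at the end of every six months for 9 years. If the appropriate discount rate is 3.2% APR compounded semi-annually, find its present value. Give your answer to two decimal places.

With 2 periods per year: i = 0.016, n = 18.
PV = 19075 × [1 − (1+0.016)^(−18)] / 0.016 = 19075 × 15.532951 = 296,291.0392

$296,291.04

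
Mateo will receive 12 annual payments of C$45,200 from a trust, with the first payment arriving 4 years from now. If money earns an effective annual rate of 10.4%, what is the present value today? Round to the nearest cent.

C$224,466.43

PV at t=3 (ordinary 12-year annuity): 45200 × a(12|0.104) = 45200 × 6.682211 = 302,035.9341
PV₀ = 302,035.9341 / (1+0.104)^3 = 302,035.9341 / 1.345573 = 224,466.4278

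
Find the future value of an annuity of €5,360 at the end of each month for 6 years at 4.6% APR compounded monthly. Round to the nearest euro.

i = 0.046/12 = 0.00383333 per month; n = 6·12 = 72.
FV = PMT · [(1+i)^n − 1] / i = 5360 · 82.735482 = 443,462.1855

€443,462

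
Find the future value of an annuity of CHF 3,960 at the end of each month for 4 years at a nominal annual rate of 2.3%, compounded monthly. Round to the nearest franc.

CHF 198,899

With 12 periods per year: i = 0.00191667, n = 48.
FV = PMT · [(1+i)^n − 1] / i = 3960 · 50.226932 = 198,898.6518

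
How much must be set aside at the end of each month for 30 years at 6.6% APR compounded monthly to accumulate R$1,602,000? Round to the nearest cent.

Periodic rate i = 0.066/12 = 0.0055; n = 30 × 12 = 360 periods.
PMT = 1.602e+06 / ( [(1+0.0055)^360 − 1] / 0.0055 ) = 1.602e+06 / 1127.919391 = 1,420.3143

R$1,420.31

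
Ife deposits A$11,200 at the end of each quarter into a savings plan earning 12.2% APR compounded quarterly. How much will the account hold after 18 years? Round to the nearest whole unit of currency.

A$2,827,074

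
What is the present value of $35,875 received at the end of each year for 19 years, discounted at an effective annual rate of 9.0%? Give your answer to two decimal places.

PV = PMT · [1 − (1+i)^(−n)] / i = 35875 · 8.950115 = 321,085.3677

$321,085.37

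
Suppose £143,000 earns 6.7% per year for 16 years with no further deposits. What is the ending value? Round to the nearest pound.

£403,614

143,000 × (1+0.067)^16 = 143,000 × 2.822479 = 403,614.4891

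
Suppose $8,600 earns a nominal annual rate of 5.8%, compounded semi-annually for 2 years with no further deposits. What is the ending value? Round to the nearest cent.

$9,641.84

With 2 periods per year: i = 0.029, n = 4.
FV = 8,600 × (1 + 0.029)^4 = 9,641.8407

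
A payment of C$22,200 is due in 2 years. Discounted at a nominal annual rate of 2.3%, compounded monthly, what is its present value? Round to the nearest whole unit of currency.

C$21,203

i = 0.023/12 = 0.00191667 per month; n = 2·12 = 24.
PV = 22,200 / (1 + 0.00191667)^24 = 22,200 / 1.047028 = 21,202.8650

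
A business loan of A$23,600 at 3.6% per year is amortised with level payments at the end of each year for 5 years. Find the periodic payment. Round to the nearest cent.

A$5,241.77

Annuity-PV factor = 4.502294; PMT = 23600 / 4.502294 = 5,241.7727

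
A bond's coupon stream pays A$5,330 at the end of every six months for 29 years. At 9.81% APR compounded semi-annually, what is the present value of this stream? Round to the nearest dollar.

A$101,905

i = 0.0981/2 = 0.04905 per half-year; n = 29·2 = 58.
PV = PMT · [1 − (1+i)^(−n)] / i = 5330 · 19.119176 = 101,905.2102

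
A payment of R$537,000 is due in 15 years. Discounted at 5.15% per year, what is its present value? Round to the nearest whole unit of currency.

R$252,834

Discount factor = (1+0.0515)^(−15) = 0.470826; PV = 537,000 × 0.470826 = 252,833.7990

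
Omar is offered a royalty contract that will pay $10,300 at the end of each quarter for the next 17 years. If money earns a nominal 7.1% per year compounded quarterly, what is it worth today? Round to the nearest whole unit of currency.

i = 0.071/4 = 0.01775 per quarter; n = 17·4 = 68.
Annuity factor a(68|0.01775) = 39.308364; PV = 10300 × 39.308364 = 404,876.1462

$404,876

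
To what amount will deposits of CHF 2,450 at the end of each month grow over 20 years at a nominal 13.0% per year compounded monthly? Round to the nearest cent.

i = 0.13/12 = 0.0108333 per month; n = 20·12 = 240.
FV = 2450 × [(1+0.0108333)^240 − 1] / 0.0108333 = 2450 × 1133.242353 = 2,776,443.7644

CHF 2,776,443.76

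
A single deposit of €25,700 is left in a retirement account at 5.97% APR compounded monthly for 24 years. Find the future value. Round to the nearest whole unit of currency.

i = 0.0597/12 = 0.004975 per month; n = 24·12 = 288.
25,700 × (1+0.004975)^288 = 25,700 × 4.175557 = 107,311.8068

€107,312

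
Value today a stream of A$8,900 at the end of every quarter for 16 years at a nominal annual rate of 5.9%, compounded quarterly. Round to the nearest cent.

With 4 periods per year: i = 0.01475, n = 64.
PV = 8900 × [1 − (1+0.01475)^(−64)] / 0.01475 = 8900 × 41.236606 = 367,005.7926

A$367,005.79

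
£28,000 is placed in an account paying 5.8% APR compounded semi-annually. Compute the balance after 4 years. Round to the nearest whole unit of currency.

£35,195

With 2 periods per year: i = 0.029, n = 8.
28,000 × (1+0.029)^8 = 28,000 × 1.256964 = 35,195.0049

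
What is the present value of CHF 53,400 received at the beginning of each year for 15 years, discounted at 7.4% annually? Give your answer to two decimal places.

CHF 509,408.46

PV = 53400 × [1 − (1+0.074)^(−15)] / 0.074 × (1+i) = 53400 × 9.539484 = 509,408.4558
(Beginning-of-period payments → annuity-due factor ×(1+i).)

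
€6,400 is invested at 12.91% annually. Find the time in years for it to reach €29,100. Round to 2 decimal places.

12.47 years

n = ln(29100/6400) / ln(1+0.1291) = ln(4.54688) / 0.121421 = 12.4727 years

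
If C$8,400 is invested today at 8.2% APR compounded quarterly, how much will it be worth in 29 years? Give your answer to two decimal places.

C$88,427.70

With 4 periods per year: i = 0.0205, n = 116.
FV = 8,400 × (1 + 0.0205)^116 = 88,427.7014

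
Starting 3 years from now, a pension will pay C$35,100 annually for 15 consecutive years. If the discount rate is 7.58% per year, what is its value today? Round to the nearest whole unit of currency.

PV at t=2 (ordinary 15-year annuity): 35100 × a(15|0.0758) = 35100 × 8.783433 = 308,298.5156
Discount back 2 years: 308,298.5156 × (1+0.0758)^(−2) = 308,298.5156 × 0.864046 = 266,384.1336

C$266,384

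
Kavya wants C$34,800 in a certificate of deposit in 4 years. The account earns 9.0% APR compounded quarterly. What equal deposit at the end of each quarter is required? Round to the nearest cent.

i = 0.09/4 = 0.0225 per quarter; n = 4·4 = 16.
PMT = 34800 / ( [(1+0.0225)^16 − 1] / 0.0225 ) = 34800 / 19.005398 = 1,831.0587

C$1,831.06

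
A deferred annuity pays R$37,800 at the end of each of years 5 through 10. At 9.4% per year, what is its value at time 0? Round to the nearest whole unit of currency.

PV at t=4 (ordinary 6-year annuity): 37800 × a(6|0.094) = 37800 × 4.432920 = 167,564.3859
Discount back 4 years: 167,564.3859 × (1+0.094)^(−4) = 167,564.3859 × 0.698121 = 116,980.2193

R$116,980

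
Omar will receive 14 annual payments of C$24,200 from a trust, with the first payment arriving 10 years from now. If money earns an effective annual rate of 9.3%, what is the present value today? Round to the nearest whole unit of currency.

Value one period before first payment (t=9): 24200 × [1 − (1+0.093)^(−14)] / 0.093 = 24200 × 7.656447 = 185,286.0169
Discount back 9 years: 185,286.0169 × (1+0.093)^(−9) = 185,286.0169 × 0.449178 = 83,226.4150

C$83,226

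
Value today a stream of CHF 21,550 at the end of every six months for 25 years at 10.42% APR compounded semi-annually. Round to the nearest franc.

With 2 periods per year: i = 0.0521, n = 50.
Annuity factor a(50|0.0521) = 17.679212; PV = 21550 × 17.679212 = 380,987.0100

CHF 380,987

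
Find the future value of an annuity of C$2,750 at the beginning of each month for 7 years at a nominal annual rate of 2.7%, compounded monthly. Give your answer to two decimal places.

i = 0.027/12 = 0.00225 per month; n = 7·12 = 84.
FV = 2750 × [(1+0.00225)^84 − 1] / 0.00225 × (1+i) = 2750 × 92.556453 = 254,530.2464
Payments are at the start of each period, so multiply by (1+i).

C$254,530.25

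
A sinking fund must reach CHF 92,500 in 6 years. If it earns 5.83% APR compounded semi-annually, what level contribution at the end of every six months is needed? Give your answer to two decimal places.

With 2 periods per year: i = 0.02915, n = 12.
FV-annuity factor = 14.123692; PMT = 92500 / 14.123692 = 6,549.2792

CHF 6,549.28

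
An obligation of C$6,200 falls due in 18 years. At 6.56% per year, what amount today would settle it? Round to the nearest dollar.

Discount factor = (1+0.0656)^(−18) = 0.318643; PV = 6,200 × 0.318643 = 1,975.5857

C$1,976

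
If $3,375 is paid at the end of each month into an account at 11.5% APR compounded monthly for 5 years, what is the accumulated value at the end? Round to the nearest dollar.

$271,974

With 12 periods per year: i = 0.00958333, n = 60.
FV = 3375 × [(1+0.00958333)^60 − 1] / 0.00958333 = 3375 × 80.584891 = 271,974.0082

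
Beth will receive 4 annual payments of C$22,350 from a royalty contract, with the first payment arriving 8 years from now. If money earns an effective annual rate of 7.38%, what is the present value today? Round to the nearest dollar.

C$45,597

Value one period before first payment (t=7): 22350 × [1 − (1+0.0738)^(−4)] / 0.0738 = 22350 × 3.358356 = 75,059.2458
PV₀ = 75,059.2458 / (1+0.0738)^7 = 75,059.2458 / 1.646129 = 45,597.4336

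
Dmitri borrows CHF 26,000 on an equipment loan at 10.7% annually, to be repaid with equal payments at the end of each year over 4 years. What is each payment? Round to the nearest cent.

CHF 8,326.87

PMT = 26000 / ( [1 − (1+0.107)^(−4)] / 0.107 ) = 26000 / 3.122423 = 8,326.8674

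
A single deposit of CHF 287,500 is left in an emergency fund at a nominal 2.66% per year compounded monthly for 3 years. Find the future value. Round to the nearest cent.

CHF 311,355.25

i = 0.0266/12 = 0.00221667 per month; n = 3·12 = 36.
287,500 × (1+0.00221667)^36 = 287,500 × 1.082975 = 311,355.2508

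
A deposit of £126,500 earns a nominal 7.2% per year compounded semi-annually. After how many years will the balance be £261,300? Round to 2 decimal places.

Periodic rate i = 0.072/2 = 0.036.
n = ln(261300/126500) / ln(1+0.036) = ln(2.06561) / 0.035367 = 20.5113 half-years
= 20.5113/2 years

10.26 years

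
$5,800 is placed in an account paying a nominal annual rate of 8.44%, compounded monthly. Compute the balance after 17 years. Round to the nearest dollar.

With 12 periods per year: i = 0.00703333, n = 204.
FV = PV·(1+i)^n = 5,800 × 4.177771 = 24,231.0711

$24,231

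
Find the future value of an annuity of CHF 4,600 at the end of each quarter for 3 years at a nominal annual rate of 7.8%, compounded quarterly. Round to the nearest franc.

CHF 61,522

With 4 periods per year: i = 0.0195, n = 12.
FV = 4600 × [(1+0.0195)^12 − 1] / 0.0195 = 4600 × 13.374443 = 61,522.4356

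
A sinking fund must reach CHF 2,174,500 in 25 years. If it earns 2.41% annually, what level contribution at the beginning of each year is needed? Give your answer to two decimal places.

CHF 62,890.32

PMT = 2.1745e+06 / ( [(1+0.0241)^25 − 1] / 0.0241 × (1+i) ) = 2.1745e+06 / 34.576068 = 62,890.3214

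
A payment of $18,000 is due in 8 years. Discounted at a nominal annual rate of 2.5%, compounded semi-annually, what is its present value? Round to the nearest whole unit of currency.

$14,755

Periodic rate i = 0.025/2 = 0.0125; n = 8 × 2 = 16 periods.
PV = 18,000 / (1 + 0.0125)^16 = 18,000 / 1.219890 = 14,755.4342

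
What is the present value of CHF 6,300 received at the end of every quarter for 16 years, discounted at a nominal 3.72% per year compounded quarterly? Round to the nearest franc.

CHF 302,826

i = 0.0372/4 = 0.0093 per quarter; n = 16·4 = 64.
PV = PMT · [1 − (1+i)^(−n)] / i = 6300 · 48.067613 = 302,825.9622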